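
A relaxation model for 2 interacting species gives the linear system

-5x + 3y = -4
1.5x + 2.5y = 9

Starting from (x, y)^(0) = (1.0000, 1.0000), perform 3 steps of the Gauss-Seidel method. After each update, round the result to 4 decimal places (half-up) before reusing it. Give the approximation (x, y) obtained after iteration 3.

Iteration 1:
  x = (-4 - (3)·1.0000) / (-5) = 1.4000
  y = (9 - (1.5)·1.4000) / (2.5) = 2.7600
Iteration 2:
  x = (-4 - (3)·2.7600) / (-5) = 2.4560
  y = (9 - (1.5)·2.4560) / (2.5) = 2.1264
Iteration 3:
  x = (-4 - (3)·2.1264) / (-5) = 2.0758
  y = (9 - (1.5)·2.0758) / (2.5) = 2.3545

(2.0758, 2.3545)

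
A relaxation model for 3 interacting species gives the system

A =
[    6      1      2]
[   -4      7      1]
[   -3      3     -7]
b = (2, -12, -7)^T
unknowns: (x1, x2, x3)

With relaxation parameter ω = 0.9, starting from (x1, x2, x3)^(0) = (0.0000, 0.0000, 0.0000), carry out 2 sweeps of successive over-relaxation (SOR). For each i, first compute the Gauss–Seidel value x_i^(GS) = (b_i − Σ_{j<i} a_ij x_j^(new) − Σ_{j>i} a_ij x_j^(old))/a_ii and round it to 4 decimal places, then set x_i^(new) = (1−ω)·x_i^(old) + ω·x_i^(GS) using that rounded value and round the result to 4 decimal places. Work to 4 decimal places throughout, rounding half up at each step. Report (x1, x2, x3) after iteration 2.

(0.4637, -1.4752, 0.1770)

Iteration 1:
  x1: GS value = (2 - (1)·0.0000 - (2)·0.0000) / (6) = 0.3333;  x1 ← (1−ω)·0.0000 + ω·0.3333 = 0.3000
  x2: GS value = (-12 - (-4)·0.3000 - (1)·0.0000) / (7) = -1.5429;  x2 ← (1−ω)·0.0000 + ω·-1.5429 = -1.3886
  x3: GS value = (-7 - (-3)·0.3000 - (3)·-1.3886) / (-7) = 0.2763;  x3 ← (1−ω)·0.0000 + ω·0.2763 = 0.2487
Iteration 2:
  x1: GS value = (2 - (1)·-1.3886 - (2)·0.2487) / (6) = 0.4819;  x1 ← (1−ω)·0.3000 + ω·0.4819 = 0.4637
  x2: GS value = (-12 - (-4)·0.4637 - (1)·0.2487) / (7) = -1.4848;  x2 ← (1−ω)·-1.3886 + ω·-1.4848 = -1.4752
  x3: GS value = (-7 - (-3)·0.4637 - (3)·-1.4752) / (-7) = 0.1690;  x3 ← (1−ω)·0.2487 + ω·0.1690 = 0.1770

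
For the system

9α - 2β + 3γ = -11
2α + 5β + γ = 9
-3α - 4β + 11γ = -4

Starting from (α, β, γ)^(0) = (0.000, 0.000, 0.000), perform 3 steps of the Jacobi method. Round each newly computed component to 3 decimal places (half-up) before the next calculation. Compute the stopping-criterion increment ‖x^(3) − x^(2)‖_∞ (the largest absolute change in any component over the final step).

Iteration 1:
  α = (-11 - (-2)·0.000 - (3)·0.000) / (9) = -1.222
  β = (9 - (2)·0.000 - (1)·0.000) / (5) = 1.800
  γ = (-4 - (-3)·0.000 - (-4)·0.000) / (11) = -0.364
Iteration 2:
  α = (-11 - (-2)·1.800 - (3)·-0.364) / (9) = -0.701
  β = (9 - (2)·-1.222 - (1)·-0.364) / (5) = 2.362
  γ = (-4 - (-3)·-1.222 - (-4)·1.800) / (11) = -0.042
Iteration 3:
  α = (-11 - (-2)·2.362 - (3)·-0.042) / (9) = -0.683
  β = (9 - (2)·-0.701 - (1)·-0.042) / (5) = 2.089
  γ = (-4 - (-3)·-0.701 - (-4)·2.362) / (11) = 0.304
Change: (0.018, -0.273, 0.346) → max |·| = 0.346

0.346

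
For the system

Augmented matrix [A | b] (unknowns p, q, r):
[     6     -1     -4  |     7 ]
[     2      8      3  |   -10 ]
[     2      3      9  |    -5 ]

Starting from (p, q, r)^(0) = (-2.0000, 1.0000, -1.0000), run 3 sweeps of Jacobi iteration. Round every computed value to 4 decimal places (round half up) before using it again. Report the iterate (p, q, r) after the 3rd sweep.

Iteration 1:
  p = (7 - (-1)·1.0000 - (-4)·-1.0000) / (6) = 0.6667
  q = (-10 - (2)·-2.0000 - (3)·-1.0000) / (8) = -0.3750
  r = (-5 - (2)·-2.0000 - (3)·1.0000) / (9) = -0.4444
Iteration 2:
  p = (7 - (-1)·-0.3750 - (-4)·-0.4444) / (6) = 0.8079
  q = (-10 - (2)·0.6667 - (3)·-0.4444) / (8) = -1.2500
  r = (-5 - (2)·0.6667 - (3)·-0.3750) / (9) = -0.5787
Iteration 3:
  p = (7 - (-1)·-1.2500 - (-4)·-0.5787) / (6) = 0.5725
  q = (-10 - (2)·0.8079 - (3)·-0.5787) / (8) = -1.2350
  r = (-5 - (2)·0.8079 - (3)·-1.2500) / (9) = -0.3184

(0.5725, -1.2350, -0.3184)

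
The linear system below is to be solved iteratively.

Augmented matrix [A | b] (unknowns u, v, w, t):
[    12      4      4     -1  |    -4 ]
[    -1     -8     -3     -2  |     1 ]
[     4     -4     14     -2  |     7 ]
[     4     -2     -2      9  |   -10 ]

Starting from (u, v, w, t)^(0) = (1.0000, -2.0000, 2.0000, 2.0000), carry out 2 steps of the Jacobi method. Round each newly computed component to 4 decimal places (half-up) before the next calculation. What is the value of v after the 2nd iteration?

0.3115

Iteration 1:
  u = (-4 - (4)·-2.0000 - (4)·2.0000 - (-1)·2.0000) / (12) = -0.1667
  v = (1 - (-1)·1.0000 - (-3)·2.0000 - (-2)·2.0000) / (-8) = -1.5000
  w = (7 - (4)·1.0000 - (-4)·-2.0000 - (-2)·2.0000) / (14) = -0.0714
  t = (-10 - (4)·1.0000 - (-2)·-2.0000 - (-2)·2.0000) / (9) = -1.5556
Iteration 2:
  u = (-4 - (4)·-1.5000 - (4)·-0.0714 - (-1)·-1.5556) / (12) = 0.0608
  v = (1 - (-1)·-0.1667 - (-3)·-0.0714 - (-2)·-1.5556) / (-8) = 0.3115
  w = (7 - (4)·-0.1667 - (-4)·-1.5000 - (-2)·-1.5556) / (14) = -0.1032
  t = (-10 - (4)·-0.1667 - (-2)·-1.5000 - (-2)·-0.0714) / (9) = -1.3862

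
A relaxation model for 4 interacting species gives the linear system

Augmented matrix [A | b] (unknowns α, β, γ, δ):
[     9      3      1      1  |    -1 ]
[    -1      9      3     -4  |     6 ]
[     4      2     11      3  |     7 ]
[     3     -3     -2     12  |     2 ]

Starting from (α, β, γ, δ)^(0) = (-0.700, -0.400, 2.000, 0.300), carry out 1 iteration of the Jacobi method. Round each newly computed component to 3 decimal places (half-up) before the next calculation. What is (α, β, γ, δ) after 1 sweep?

(-0.233, 0.056, 0.882, 0.575)

Iteration 1:
  α = (-1 - (3)·-0.400 - (1)·2.000 - (1)·0.300) / (9) = -0.233
  β = (6 - (-1)·-0.700 - (3)·2.000 - (-4)·0.300) / (9) = 0.056
  γ = (7 - (4)·-0.700 - (2)·-0.400 - (3)·0.300) / (11) = 0.882
  δ = (2 - (3)·-0.700 - (-3)·-0.400 - (-2)·2.000) / (12) = 0.575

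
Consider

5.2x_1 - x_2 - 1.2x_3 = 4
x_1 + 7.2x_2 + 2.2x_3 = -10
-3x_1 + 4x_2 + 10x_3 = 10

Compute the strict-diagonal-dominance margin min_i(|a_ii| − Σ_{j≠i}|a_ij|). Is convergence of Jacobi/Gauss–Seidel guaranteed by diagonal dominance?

3

row 1: |5.2| − (1+1.2) = 3
row 2: |7.2| − (1+2.2) = 4
row 3: |10| − (3+4) = 3
minimum over rows = 3 → strictly diagonally dominant (convergence guaranteed)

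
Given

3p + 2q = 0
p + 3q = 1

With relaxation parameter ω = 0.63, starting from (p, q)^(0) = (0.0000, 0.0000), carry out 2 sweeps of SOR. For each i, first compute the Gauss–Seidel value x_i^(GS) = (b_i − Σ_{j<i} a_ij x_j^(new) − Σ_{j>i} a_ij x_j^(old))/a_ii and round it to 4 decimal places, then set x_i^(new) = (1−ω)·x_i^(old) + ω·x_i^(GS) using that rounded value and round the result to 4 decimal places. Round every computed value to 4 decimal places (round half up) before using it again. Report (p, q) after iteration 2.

(-0.0882, 0.3062)

Iteration 1:
  p: GS value = (0 - (2)·0.0000) / (3) = 0.0000;  p ← (1−ω)·0.0000 + ω·0.0000 = 0.0000
  q: GS value = (1 - (1)·0.0000) / (3) = 0.3333;  q ← (1−ω)·0.0000 + ω·0.3333 = 0.2100
Iteration 2:
  p: GS value = (0 - (2)·0.2100) / (3) = -0.1400;  p ← (1−ω)·0.0000 + ω·-0.1400 = -0.0882
  q: GS value = (1 - (1)·-0.0882) / (3) = 0.3627;  q ← (1−ω)·0.2100 + ω·0.3627 = 0.3062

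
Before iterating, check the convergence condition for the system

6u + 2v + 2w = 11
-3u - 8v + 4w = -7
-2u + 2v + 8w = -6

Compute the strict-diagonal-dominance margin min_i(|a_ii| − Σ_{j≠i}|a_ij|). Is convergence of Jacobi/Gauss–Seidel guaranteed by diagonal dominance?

row 1: |6| − (2+2) = 2
row 2: |-8| − (3+4) = 1
row 3: |8| − (2+2) = 4
minimum over rows = 1 → strictly diagonally dominant (convergence guaranteed)

1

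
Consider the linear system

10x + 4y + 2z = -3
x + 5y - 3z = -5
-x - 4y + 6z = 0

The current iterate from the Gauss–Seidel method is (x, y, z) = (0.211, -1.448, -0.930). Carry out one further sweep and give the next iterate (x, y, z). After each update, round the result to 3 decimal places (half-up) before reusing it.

(0.465, -1.651, -1.023)

One sweep:
  x = (-3 - (4)·-1.448 - (2)·-0.930) / (10) = 0.465
  y = (-5 - (1)·0.465 - (-3)·-0.930) / (5) = -1.651
  z = (0 - (-1)·0.465 - (-4)·-1.651) / (6) = -1.023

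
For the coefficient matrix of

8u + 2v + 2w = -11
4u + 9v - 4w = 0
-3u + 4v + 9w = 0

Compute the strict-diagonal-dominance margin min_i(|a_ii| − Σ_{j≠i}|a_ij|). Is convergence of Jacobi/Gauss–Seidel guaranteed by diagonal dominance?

1

row 1: |8| − (2+2) = 4
row 2: |9| − (4+4) = 1
row 3: |9| − (3+4) = 2
minimum over rows = 1 → strictly diagonally dominant (convergence guaranteed)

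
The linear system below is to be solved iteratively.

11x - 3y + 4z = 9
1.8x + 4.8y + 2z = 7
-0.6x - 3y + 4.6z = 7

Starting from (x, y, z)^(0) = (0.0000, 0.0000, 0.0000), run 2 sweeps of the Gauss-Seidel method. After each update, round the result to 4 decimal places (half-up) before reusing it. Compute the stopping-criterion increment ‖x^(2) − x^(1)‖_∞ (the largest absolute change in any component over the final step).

0.7847

Iteration 1:
  x = (9 - (-3)·0.0000 - (4)·0.0000) / (11) = 0.8182
  y = (7 - (1.8)·0.8182 - (2)·0.0000) / (4.8) = 1.1515
  z = (7 - (-0.6)·0.8182 - (-3)·1.1515) / (4.6) = 2.3794
Iteration 2:
  x = (9 - (-3)·1.1515 - (4)·2.3794) / (11) = 0.2670
  y = (7 - (1.8)·0.2670 - (2)·2.3794) / (4.8) = 0.3668
  z = (7 - (-0.6)·0.2670 - (-3)·0.3668) / (4.6) = 1.7958
Change: (-0.5512, -0.7847, -0.5836) → max |·| = 0.7847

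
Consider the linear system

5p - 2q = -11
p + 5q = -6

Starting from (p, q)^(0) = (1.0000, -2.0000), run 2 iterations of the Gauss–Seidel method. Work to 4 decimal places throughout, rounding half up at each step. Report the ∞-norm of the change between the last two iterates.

Iteration 1:
  p = (-11 - (-2)·-2.0000) / (5) = -3.0000
  q = (-6 - (1)·-3.0000) / (5) = -0.6000
Iteration 2:
  p = (-11 - (-2)·-0.6000) / (5) = -2.4400
  q = (-6 - (1)·-2.4400) / (5) = -0.7120
Change: (0.5600, -0.1120) → max |·| = 0.5600

0.5600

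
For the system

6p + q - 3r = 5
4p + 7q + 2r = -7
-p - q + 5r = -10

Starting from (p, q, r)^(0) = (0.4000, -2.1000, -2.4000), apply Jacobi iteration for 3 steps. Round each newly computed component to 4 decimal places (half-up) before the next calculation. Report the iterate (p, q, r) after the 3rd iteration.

Iteration 1:
  p = (5 - (1)·-2.1000 - (-3)·-2.4000) / (6) = -0.0167
  q = (-7 - (4)·0.4000 - (2)·-2.4000) / (7) = -0.5429
  r = (-10 - (-1)·0.4000 - (-1)·-2.1000) / (5) = -2.3400
Iteration 2:
  p = (5 - (1)·-0.5429 - (-3)·-2.3400) / (6) = -0.2462
  q = (-7 - (4)·-0.0167 - (2)·-2.3400) / (7) = -0.3219
  r = (-10 - (-1)·-0.0167 - (-1)·-0.5429) / (5) = -2.1119
Iteration 3:
  p = (5 - (1)·-0.3219 - (-3)·-2.1119) / (6) = -0.1690
  q = (-7 - (4)·-0.2462 - (2)·-2.1119) / (7) = -0.2559
  r = (-10 - (-1)·-0.2462 - (-1)·-0.3219) / (5) = -2.1136

(-0.1690, -0.2559, -2.1136)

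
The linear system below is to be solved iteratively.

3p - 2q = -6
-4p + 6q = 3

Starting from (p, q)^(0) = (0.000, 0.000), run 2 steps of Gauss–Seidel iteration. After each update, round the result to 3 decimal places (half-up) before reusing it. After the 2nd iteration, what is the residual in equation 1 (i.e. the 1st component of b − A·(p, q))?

-0.741

Iteration 1:
  p = (-6 - (-2)·0.000) / (3) = -2.000
  q = (3 - (-4)·-2.000) / (6) = -0.833
Iteration 2:
  p = (-6 - (-2)·-0.833) / (3) = -2.555
  q = (3 - (-4)·-2.555) / (6) = -1.203
Residual b − A·x = (-0.741, -0.002)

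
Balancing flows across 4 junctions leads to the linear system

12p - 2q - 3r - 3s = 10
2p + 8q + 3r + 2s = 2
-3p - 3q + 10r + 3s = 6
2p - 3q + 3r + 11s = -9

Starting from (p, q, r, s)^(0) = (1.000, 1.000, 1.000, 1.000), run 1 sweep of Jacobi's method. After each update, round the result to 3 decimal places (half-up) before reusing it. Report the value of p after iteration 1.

Iteration 1:
  p = (10 - (-2)·1.000 - (-3)·1.000 - (-3)·1.000) / (12) = 1.500
  q = (2 - (2)·1.000 - (3)·1.000 - (2)·1.000) / (8) = -0.625
  r = (6 - (-3)·1.000 - (-3)·1.000 - (3)·1.000) / (10) = 0.900
  s = (-9 - (2)·1.000 - (-3)·1.000 - (3)·1.000) / (11) = -1.000

1.500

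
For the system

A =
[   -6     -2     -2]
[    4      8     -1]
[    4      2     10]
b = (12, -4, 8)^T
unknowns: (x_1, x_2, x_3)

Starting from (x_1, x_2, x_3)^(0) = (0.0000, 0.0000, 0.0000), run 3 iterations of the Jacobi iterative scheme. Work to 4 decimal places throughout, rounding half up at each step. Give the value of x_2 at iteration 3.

Iteration 1:
  x_1 = (12 - (-2)·0.0000 - (-2)·0.0000) / (-6) = -2.0000
  x_2 = (-4 - (4)·0.0000 - (-1)·0.0000) / (8) = -0.5000
  x_3 = (8 - (4)·0.0000 - (2)·0.0000) / (10) = 0.8000
Iteration 2:
  x_1 = (12 - (-2)·-0.5000 - (-2)·0.8000) / (-6) = -2.1000
  x_2 = (-4 - (4)·-2.0000 - (-1)·0.8000) / (8) = 0.6000
  x_3 = (8 - (4)·-2.0000 - (2)·-0.5000) / (10) = 1.7000
Iteration 3:
  x_1 = (12 - (-2)·0.6000 - (-2)·1.7000) / (-6) = -2.7667
  x_2 = (-4 - (4)·-2.1000 - (-1)·1.7000) / (8) = 0.7625
  x_3 = (8 - (4)·-2.1000 - (2)·0.6000) / (10) = 1.5200

0.7625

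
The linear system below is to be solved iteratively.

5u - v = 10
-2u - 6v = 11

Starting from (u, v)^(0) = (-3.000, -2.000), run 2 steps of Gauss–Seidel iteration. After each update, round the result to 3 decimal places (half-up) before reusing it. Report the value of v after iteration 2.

-2.342

Iteration 1:
  u = (10 - (-1)·-2.000) / (5) = 1.600
  v = (11 - (-2)·1.600) / (-6) = -2.367
Iteration 2:
  u = (10 - (-1)·-2.367) / (5) = 1.527
  v = (11 - (-2)·1.527) / (-6) = -2.342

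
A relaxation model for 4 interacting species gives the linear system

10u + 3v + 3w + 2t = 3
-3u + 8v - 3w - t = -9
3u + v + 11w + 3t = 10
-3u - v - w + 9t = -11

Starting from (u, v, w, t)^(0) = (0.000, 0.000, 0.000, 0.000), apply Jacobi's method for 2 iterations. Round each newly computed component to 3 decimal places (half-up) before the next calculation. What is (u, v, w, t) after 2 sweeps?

(0.609, -0.824, 1.263, -1.146)

Iteration 1:
  u = (3 - (3)·0.000 - (3)·0.000 - (2)·0.000) / (10) = 0.300
  v = (-9 - (-3)·0.000 - (-3)·0.000 - (-1)·0.000) / (8) = -1.125
  w = (10 - (3)·0.000 - (1)·0.000 - (3)·0.000) / (11) = 0.909
  t = (-11 - (-3)·0.000 - (-1)·0.000 - (-1)·0.000) / (9) = -1.222
Iteration 2:
  u = (3 - (3)·-1.125 - (3)·0.909 - (2)·-1.222) / (10) = 0.609
  v = (-9 - (-3)·0.300 - (-3)·0.909 - (-1)·-1.222) / (8) = -0.824
  w = (10 - (3)·0.300 - (1)·-1.125 - (3)·-1.222) / (11) = 1.263
  t = (-11 - (-3)·0.300 - (-1)·-1.125 - (-1)·0.909) / (9) = -1.146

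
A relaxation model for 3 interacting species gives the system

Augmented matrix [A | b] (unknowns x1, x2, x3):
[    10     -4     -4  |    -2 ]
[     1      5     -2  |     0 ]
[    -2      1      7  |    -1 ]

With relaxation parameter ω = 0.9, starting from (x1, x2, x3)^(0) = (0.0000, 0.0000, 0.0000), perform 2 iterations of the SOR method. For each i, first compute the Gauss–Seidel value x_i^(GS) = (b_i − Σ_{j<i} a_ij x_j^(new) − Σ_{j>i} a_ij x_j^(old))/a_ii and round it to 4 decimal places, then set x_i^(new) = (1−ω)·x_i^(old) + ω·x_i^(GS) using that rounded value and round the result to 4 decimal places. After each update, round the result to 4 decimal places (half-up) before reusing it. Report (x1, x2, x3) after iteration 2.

Iteration 1:
  x1: GS value = (-2 - (-4)·0.0000 - (-4)·0.0000) / (10) = -0.2000;  x1 ← (1−ω)·0.0000 + ω·-0.2000 = -0.1800
  x2: GS value = (0 - (1)·-0.1800 - (-2)·0.0000) / (5) = 0.0360;  x2 ← (1−ω)·0.0000 + ω·0.0360 = 0.0324
  x3: GS value = (-1 - (-2)·-0.1800 - (1)·0.0324) / (7) = -0.1989;  x3 ← (1−ω)·0.0000 + ω·-0.1989 = -0.1790
Iteration 2:
  x1: GS value = (-2 - (-4)·0.0324 - (-4)·-0.1790) / (10) = -0.2586;  x1 ← (1−ω)·-0.1800 + ω·-0.2586 = -0.2507
  x2: GS value = (0 - (1)·-0.2507 - (-2)·-0.1790) / (5) = -0.0215;  x2 ← (1−ω)·0.0324 + ω·-0.0215 = -0.0161
  x3: GS value = (-1 - (-2)·-0.2507 - (1)·-0.0161) / (7) = -0.2122;  x3 ← (1−ω)·-0.1790 + ω·-0.2122 = -0.2089

(-0.2507, -0.0161, -0.2089)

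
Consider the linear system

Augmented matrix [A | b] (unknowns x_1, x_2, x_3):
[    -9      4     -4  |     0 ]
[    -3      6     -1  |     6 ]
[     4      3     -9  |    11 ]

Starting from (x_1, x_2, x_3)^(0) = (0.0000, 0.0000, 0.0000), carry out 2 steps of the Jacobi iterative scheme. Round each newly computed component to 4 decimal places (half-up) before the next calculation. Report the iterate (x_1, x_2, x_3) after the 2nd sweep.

Iteration 1:
  x_1 = (0 - (4)·0.0000 - (-4)·0.0000) / (-9) = 0.0000
  x_2 = (6 - (-3)·0.0000 - (-1)·0.0000) / (6) = 1.0000
  x_3 = (11 - (4)·0.0000 - (3)·0.0000) / (-9) = -1.2222
Iteration 2:
  x_1 = (0 - (4)·1.0000 - (-4)·-1.2222) / (-9) = 0.9876
  x_2 = (6 - (-3)·0.0000 - (-1)·-1.2222) / (6) = 0.7963
  x_3 = (11 - (4)·0.0000 - (3)·1.0000) / (-9) = -0.8889

(0.9876, 0.7963, -0.8889)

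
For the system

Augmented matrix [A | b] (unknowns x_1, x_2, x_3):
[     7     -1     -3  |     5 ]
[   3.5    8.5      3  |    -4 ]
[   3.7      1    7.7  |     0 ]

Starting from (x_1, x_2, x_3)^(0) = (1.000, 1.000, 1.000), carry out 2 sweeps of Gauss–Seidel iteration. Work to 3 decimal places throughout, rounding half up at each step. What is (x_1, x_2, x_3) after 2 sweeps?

(0.332, -0.451, -0.101)

Iteration 1:
  x_1 = (5 - (-1)·1.000 - (-3)·1.000) / (7) = 1.286
  x_2 = (-4 - (3.5)·1.286 - (3)·1.000) / (8.5) = -1.353
  x_3 = (0 - (3.7)·1.286 - (1)·-1.353) / (7.7) = -0.442
Iteration 2:
  x_1 = (5 - (-1)·-1.353 - (-3)·-0.442) / (7) = 0.332
  x_2 = (-4 - (3.5)·0.332 - (3)·-0.442) / (8.5) = -0.451
  x_3 = (0 - (3.7)·0.332 - (1)·-0.451) / (7.7) = -0.101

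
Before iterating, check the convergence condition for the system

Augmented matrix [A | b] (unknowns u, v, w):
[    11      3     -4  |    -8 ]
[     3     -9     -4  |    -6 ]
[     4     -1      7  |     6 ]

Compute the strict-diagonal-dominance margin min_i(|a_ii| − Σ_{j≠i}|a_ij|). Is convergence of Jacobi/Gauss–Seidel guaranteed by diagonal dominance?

row 1: |11| − (3+4) = 4
row 2: |-9| − (3+4) = 2
row 3: |7| − (4+1) = 2
minimum over rows = 2 → strictly diagonally dominant (convergence guaranteed)

2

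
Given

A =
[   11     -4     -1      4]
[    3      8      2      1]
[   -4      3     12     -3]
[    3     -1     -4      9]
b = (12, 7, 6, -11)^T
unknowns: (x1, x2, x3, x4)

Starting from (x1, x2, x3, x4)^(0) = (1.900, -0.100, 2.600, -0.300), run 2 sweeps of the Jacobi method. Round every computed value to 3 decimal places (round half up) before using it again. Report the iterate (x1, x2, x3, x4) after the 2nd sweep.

Iteration 1:
  x1 = (12 - (-4)·-0.100 - (-1)·2.600 - (4)·-0.300) / (11) = 1.400
  x2 = (7 - (3)·1.900 - (2)·2.600 - (1)·-0.300) / (8) = -0.450
  x3 = (6 - (-4)·1.900 - (3)·-0.100 - (-3)·-0.300) / (12) = 1.083
  x4 = (-11 - (3)·1.900 - (-1)·-0.100 - (-4)·2.600) / (9) = -0.711
Iteration 2:
  x1 = (12 - (-4)·-0.450 - (-1)·1.083 - (4)·-0.711) / (11) = 1.284
  x2 = (7 - (3)·1.400 - (2)·1.083 - (1)·-0.711) / (8) = 0.168
  x3 = (6 - (-4)·1.400 - (3)·-0.450 - (-3)·-0.711) / (12) = 0.901
  x4 = (-11 - (3)·1.400 - (-1)·-0.450 - (-4)·1.083) / (9) = -1.258

(1.284, 0.168, 0.901, -1.258)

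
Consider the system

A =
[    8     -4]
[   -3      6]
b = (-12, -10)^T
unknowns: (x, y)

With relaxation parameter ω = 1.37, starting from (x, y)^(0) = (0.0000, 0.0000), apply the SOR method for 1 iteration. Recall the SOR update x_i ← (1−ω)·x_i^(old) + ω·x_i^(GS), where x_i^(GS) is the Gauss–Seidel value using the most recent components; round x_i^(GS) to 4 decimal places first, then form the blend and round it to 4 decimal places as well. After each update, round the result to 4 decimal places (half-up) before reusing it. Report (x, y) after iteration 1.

Iteration 1:
  x: GS value = (-12 - (-4)·0.0000) / (8) = -1.5000;  x ← (1−ω)·0.0000 + ω·-1.5000 = -2.0550
  y: GS value = (-10 - (-3)·-2.0550) / (6) = -2.6942;  y ← (1−ω)·0.0000 + ω·-2.6942 = -3.6911

(-2.0550, -3.6911)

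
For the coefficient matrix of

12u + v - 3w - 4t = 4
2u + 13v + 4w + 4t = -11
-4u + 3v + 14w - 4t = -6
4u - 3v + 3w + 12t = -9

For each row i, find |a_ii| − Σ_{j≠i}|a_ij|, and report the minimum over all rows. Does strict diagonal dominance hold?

2

row 1: |12| − (1+3+4) = 4
row 2: |13| − (2+4+4) = 3
row 3: |14| − (4+3+4) = 3
row 4: |12| − (4+3+3) = 2
minimum over rows = 2 → strictly diagonally dominant (convergence guaranteed)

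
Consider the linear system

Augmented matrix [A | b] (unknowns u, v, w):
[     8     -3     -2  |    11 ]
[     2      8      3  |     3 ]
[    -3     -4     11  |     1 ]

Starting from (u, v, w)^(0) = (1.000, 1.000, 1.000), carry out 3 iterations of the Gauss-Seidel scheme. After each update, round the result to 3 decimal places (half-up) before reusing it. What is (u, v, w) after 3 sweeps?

Iteration 1:
  u = (11 - (-3)·1.000 - (-2)·1.000) / (8) = 2.000
  v = (3 - (2)·2.000 - (3)·1.000) / (8) = -0.500
  w = (1 - (-3)·2.000 - (-4)·-0.500) / (11) = 0.455
Iteration 2:
  u = (11 - (-3)·-0.500 - (-2)·0.455) / (8) = 1.301
  v = (3 - (2)·1.301 - (3)·0.455) / (8) = -0.121
  w = (1 - (-3)·1.301 - (-4)·-0.121) / (11) = 0.402
Iteration 3:
  u = (11 - (-3)·-0.121 - (-2)·0.402) / (8) = 1.430
  v = (3 - (2)·1.430 - (3)·0.402) / (8) = -0.133
  w = (1 - (-3)·1.430 - (-4)·-0.133) / (11) = 0.433

(1.430, -0.133, 0.433)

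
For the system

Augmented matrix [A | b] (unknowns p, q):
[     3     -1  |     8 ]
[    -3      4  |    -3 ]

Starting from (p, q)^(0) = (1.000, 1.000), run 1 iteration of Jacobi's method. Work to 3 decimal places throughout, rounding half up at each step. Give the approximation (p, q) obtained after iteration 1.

Iteration 1:
  p = (8 - (-1)·1.000) / (3) = 3.000
  q = (-3 - (-3)·1.000) / (4) = 0.000

(3.000, 0.000)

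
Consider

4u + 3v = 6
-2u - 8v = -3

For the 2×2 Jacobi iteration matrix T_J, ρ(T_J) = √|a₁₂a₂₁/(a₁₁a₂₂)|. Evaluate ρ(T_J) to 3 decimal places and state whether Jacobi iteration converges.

0.433

a₁₂a₂₁/(a₁₁a₂₂) = (3)·(-2) / ((4)·(-8)) = 0.187500
ρ = √|0.187500| = √0.187500 = 0.433
ρ < 1, so Jacobi converges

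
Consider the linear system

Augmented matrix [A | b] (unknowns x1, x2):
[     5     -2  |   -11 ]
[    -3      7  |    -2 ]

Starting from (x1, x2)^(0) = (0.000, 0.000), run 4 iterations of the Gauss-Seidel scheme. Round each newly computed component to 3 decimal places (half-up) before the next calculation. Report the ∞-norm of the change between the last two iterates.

0.014

Iteration 1:
  x1 = (-11 - (-2)·0.000) / (5) = -2.200
  x2 = (-2 - (-3)·-2.200) / (7) = -1.229
Iteration 2:
  x1 = (-11 - (-2)·-1.229) / (5) = -2.692
  x2 = (-2 - (-3)·-2.692) / (7) = -1.439
Iteration 3:
  x1 = (-11 - (-2)·-1.439) / (5) = -2.776
  x2 = (-2 - (-3)·-2.776) / (7) = -1.475
Iteration 4:
  x1 = (-11 - (-2)·-1.475) / (5) = -2.790
  x2 = (-2 - (-3)·-2.790) / (7) = -1.481
Change: (-0.014, -0.006) → max |·| = 0.014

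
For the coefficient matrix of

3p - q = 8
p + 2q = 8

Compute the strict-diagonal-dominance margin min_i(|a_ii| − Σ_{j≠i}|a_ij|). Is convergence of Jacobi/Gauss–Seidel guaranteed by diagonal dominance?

1

row 1: |3| − (1) = 2
row 2: |2| − (1) = 1
minimum over rows = 1 → strictly diagonally dominant (convergence guaranteed)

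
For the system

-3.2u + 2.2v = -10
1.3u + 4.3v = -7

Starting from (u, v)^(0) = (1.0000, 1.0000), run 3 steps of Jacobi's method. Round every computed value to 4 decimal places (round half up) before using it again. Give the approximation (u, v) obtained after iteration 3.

(1.2134, -2.1715)

Iteration 1:
  u = (-10 - (2.2)·1.0000) / (-3.2) = 3.8125
  v = (-7 - (1.3)·1.0000) / (4.3) = -1.9302
Iteration 2:
  u = (-10 - (2.2)·-1.9302) / (-3.2) = 1.7980
  v = (-7 - (1.3)·3.8125) / (4.3) = -2.7805
Iteration 3:
  u = (-10 - (2.2)·-2.7805) / (-3.2) = 1.2134
  v = (-7 - (1.3)·1.7980) / (4.3) = -2.1715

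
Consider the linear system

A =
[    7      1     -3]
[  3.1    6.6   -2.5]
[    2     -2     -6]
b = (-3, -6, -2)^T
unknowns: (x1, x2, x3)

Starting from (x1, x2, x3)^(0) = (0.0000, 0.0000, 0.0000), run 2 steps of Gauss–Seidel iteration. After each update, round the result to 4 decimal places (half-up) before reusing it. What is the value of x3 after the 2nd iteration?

Iteration 1:
  x1 = (-3 - (1)·0.0000 - (-3)·0.0000) / (7) = -0.4286
  x2 = (-6 - (3.1)·-0.4286 - (-2.5)·0.0000) / (6.6) = -0.7078
  x3 = (-2 - (2)·-0.4286 - (-2)·-0.7078) / (-6) = 0.4264
Iteration 2:
  x1 = (-3 - (1)·-0.7078 - (-3)·0.4264) / (7) = -0.1447
  x2 = (-6 - (3.1)·-0.1447 - (-2.5)·0.4264) / (6.6) = -0.6796
  x3 = (-2 - (2)·-0.1447 - (-2)·-0.6796) / (-6) = 0.5116

0.5116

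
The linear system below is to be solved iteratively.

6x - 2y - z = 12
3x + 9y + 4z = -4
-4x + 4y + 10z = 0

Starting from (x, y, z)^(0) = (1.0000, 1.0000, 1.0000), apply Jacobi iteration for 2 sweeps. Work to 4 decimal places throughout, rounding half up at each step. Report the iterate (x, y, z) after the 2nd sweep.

Iteration 1:
  x = (12 - (-2)·1.0000 - (-1)·1.0000) / (6) = 2.5000
  y = (-4 - (3)·1.0000 - (4)·1.0000) / (9) = -1.2222
  z = (0 - (-4)·1.0000 - (4)·1.0000) / (10) = 0.0000
Iteration 2:
  x = (12 - (-2)·-1.2222 - (-1)·0.0000) / (6) = 1.5926
  y = (-4 - (3)·2.5000 - (4)·0.0000) / (9) = -1.2778
  z = (0 - (-4)·2.5000 - (4)·-1.2222) / (10) = 1.4889

(1.5926, -1.2778, 1.4889)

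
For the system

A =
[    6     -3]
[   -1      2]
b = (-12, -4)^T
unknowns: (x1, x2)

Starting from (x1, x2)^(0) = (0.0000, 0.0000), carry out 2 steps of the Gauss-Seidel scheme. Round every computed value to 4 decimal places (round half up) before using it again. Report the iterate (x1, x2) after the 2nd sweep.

Iteration 1:
  x1 = (-12 - (-3)·0.0000) / (6) = -2.0000
  x2 = (-4 - (-1)·-2.0000) / (2) = -3.0000
Iteration 2:
  x1 = (-12 - (-3)·-3.0000) / (6) = -3.5000
  x2 = (-4 - (-1)·-3.5000) / (2) = -3.7500

(-3.5000, -3.7500)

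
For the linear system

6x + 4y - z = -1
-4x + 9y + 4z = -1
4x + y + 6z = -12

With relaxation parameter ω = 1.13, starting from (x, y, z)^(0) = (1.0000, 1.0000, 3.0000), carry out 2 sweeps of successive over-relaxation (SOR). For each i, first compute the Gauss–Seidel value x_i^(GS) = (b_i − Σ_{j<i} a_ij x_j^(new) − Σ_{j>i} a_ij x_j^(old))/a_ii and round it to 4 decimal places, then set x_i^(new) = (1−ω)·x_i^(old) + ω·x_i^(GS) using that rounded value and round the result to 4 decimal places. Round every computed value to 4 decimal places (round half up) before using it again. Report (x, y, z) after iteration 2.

(1.0410, 1.6079, -3.1015)

Iteration 1:
  x: GS value = (-1 - (4)·1.0000 - (-1)·3.0000) / (6) = -0.3333;  x ← (1−ω)·1.0000 + ω·-0.3333 = -0.5066
  y: GS value = (-1 - (-4)·-0.5066 - (4)·3.0000) / (9) = -1.6696;  y ← (1−ω)·1.0000 + ω·-1.6696 = -2.0166
  z: GS value = (-12 - (4)·-0.5066 - (1)·-2.0166) / (6) = -1.3262;  z ← (1−ω)·3.0000 + ω·-1.3262 = -1.8886
Iteration 2:
  x: GS value = (-1 - (4)·-2.0166 - (-1)·-1.8886) / (6) = 0.8630;  x ← (1−ω)·-0.5066 + ω·0.8630 = 1.0410
  y: GS value = (-1 - (-4)·1.0410 - (4)·-1.8886) / (9) = 1.1909;  y ← (1−ω)·-2.0166 + ω·1.1909 = 1.6079
  z: GS value = (-12 - (4)·1.0410 - (1)·1.6079) / (6) = -2.9620;  z ← (1−ω)·-1.8886 + ω·-2.9620 = -3.1015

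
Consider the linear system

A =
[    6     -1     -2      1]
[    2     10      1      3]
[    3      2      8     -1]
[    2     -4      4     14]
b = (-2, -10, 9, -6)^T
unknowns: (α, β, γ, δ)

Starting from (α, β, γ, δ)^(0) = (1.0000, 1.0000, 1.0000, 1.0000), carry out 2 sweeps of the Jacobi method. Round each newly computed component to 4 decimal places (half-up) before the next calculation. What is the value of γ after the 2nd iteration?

1.4536

Iteration 1:
  α = (-2 - (-1)·1.0000 - (-2)·1.0000 - (1)·1.0000) / (6) = 0.0000
  β = (-10 - (2)·1.0000 - (1)·1.0000 - (3)·1.0000) / (10) = -1.6000
  γ = (9 - (3)·1.0000 - (2)·1.0000 - (-1)·1.0000) / (8) = 0.6250
  δ = (-6 - (2)·1.0000 - (-4)·1.0000 - (4)·1.0000) / (14) = -0.5714
Iteration 2:
  α = (-2 - (-1)·-1.6000 - (-2)·0.6250 - (1)·-0.5714) / (6) = -0.2964
  β = (-10 - (2)·0.0000 - (1)·0.6250 - (3)·-0.5714) / (10) = -0.8911
  γ = (9 - (3)·0.0000 - (2)·-1.6000 - (-1)·-0.5714) / (8) = 1.4536
  δ = (-6 - (2)·0.0000 - (-4)·-1.6000 - (4)·0.6250) / (14) = -1.0643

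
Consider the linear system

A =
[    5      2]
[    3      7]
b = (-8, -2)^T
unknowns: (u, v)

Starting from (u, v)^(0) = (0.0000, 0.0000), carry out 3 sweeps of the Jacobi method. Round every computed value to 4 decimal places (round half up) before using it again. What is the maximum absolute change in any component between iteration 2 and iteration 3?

Iteration 1:
  u = (-8 - (2)·0.0000) / (5) = -1.6000
  v = (-2 - (3)·0.0000) / (7) = -0.2857
Iteration 2:
  u = (-8 - (2)·-0.2857) / (5) = -1.4857
  v = (-2 - (3)·-1.6000) / (7) = 0.4000
Iteration 3:
  u = (-8 - (2)·0.4000) / (5) = -1.7600
  v = (-2 - (3)·-1.4857) / (7) = 0.3510
Change: (-0.2743, -0.0490) → max |·| = 0.2743

0.2743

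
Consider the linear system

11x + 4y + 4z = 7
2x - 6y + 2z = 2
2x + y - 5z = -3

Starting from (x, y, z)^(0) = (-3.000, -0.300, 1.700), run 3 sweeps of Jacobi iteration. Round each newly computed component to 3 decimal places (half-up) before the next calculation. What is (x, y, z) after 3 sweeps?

Iteration 1:
  x = (7 - (4)·-0.300 - (4)·1.700) / (11) = 0.127
  y = (2 - (2)·-3.000 - (2)·1.700) / (-6) = -0.767
  z = (-3 - (2)·-3.000 - (1)·-0.300) / (-5) = -0.660
Iteration 2:
  x = (7 - (4)·-0.767 - (4)·-0.660) / (11) = 1.155
  y = (2 - (2)·0.127 - (2)·-0.660) / (-6) = -0.511
  z = (-3 - (2)·0.127 - (1)·-0.767) / (-5) = 0.497
Iteration 3:
  x = (7 - (4)·-0.511 - (4)·0.497) / (11) = 0.641
  y = (2 - (2)·1.155 - (2)·0.497) / (-6) = 0.217
  z = (-3 - (2)·1.155 - (1)·-0.511) / (-5) = 0.960

(0.641, 0.217, 0.960)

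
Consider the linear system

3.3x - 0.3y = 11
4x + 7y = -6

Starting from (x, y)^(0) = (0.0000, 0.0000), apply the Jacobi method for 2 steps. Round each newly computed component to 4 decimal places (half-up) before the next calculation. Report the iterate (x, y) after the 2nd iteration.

Iteration 1:
  x = (11 - (-0.3)·0.0000) / (3.3) = 3.3333
  y = (-6 - (4)·0.0000) / (7) = -0.8571
Iteration 2:
  x = (11 - (-0.3)·-0.8571) / (3.3) = 3.2554
  y = (-6 - (4)·3.3333) / (7) = -2.7619

(3.2554, -2.7619)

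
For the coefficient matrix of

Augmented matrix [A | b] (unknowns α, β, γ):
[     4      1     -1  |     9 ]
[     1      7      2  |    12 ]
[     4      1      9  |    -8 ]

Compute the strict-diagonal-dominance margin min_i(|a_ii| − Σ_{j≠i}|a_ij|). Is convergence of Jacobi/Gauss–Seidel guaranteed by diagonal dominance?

2

row 1: |4| − (1+1) = 2
row 2: |7| − (1+2) = 4
row 3: |9| − (4+1) = 4
minimum over rows = 2 → strictly diagonally dominant (convergence guaranteed)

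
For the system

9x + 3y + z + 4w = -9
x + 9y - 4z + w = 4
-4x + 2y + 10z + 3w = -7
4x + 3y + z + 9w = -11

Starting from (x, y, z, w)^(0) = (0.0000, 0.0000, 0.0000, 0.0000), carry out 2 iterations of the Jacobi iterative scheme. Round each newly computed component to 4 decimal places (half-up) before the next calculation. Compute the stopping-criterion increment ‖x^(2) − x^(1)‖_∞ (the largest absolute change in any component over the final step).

0.4728

Iteration 1:
  x = (-9 - (3)·0.0000 - (1)·0.0000 - (4)·0.0000) / (9) = -1.0000
  y = (4 - (1)·0.0000 - (-4)·0.0000 - (1)·0.0000) / (9) = 0.4444
  z = (-7 - (-4)·0.0000 - (2)·0.0000 - (3)·0.0000) / (10) = -0.7000
  w = (-11 - (4)·0.0000 - (3)·0.0000 - (1)·0.0000) / (9) = -1.2222
Iteration 2:
  x = (-9 - (3)·0.4444 - (1)·-0.7000 - (4)·-1.2222) / (9) = -0.5272
  y = (4 - (1)·-1.0000 - (-4)·-0.7000 - (1)·-1.2222) / (9) = 0.3802
  z = (-7 - (-4)·-1.0000 - (2)·0.4444 - (3)·-1.2222) / (10) = -0.8222
  w = (-11 - (4)·-1.0000 - (3)·0.4444 - (1)·-0.7000) / (9) = -0.8481
Change: (0.4728, -0.0642, -0.1222, 0.3741) → max |·| = 0.4728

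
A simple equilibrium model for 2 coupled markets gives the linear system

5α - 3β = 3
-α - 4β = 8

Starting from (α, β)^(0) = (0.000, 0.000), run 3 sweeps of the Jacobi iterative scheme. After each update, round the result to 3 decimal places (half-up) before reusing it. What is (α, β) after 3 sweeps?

Iteration 1:
  α = (3 - (-3)·0.000) / (5) = 0.600
  β = (8 - (-1)·0.000) / (-4) = -2.000
Iteration 2:
  α = (3 - (-3)·-2.000) / (5) = -0.600
  β = (8 - (-1)·0.600) / (-4) = -2.150
Iteration 3:
  α = (3 - (-3)·-2.150) / (5) = -0.690
  β = (8 - (-1)·-0.600) / (-4) = -1.850

(-0.690, -1.850)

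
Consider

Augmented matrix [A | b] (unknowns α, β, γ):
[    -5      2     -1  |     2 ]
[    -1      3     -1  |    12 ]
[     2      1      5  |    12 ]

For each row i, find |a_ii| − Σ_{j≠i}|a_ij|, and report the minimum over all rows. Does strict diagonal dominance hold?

1

row 1: |-5| − (2+1) = 2
row 2: |3| − (1+1) = 1
row 3: |5| − (2+1) = 2
minimum over rows = 1 → strictly diagonally dominant (convergence guaranteed)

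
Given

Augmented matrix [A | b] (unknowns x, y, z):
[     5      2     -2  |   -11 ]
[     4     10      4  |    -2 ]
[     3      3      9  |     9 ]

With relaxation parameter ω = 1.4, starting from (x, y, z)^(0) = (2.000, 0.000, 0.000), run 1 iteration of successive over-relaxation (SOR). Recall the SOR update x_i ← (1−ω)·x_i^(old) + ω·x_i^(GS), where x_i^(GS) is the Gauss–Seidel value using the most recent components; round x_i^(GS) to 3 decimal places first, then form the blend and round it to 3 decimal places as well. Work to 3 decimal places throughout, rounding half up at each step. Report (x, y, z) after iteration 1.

Iteration 1:
  x: GS value = (-11 - (2)·0.000 - (-2)·0.000) / (5) = -2.200;  x ← (1−ω)·2.000 + ω·-2.200 = -3.880
  y: GS value = (-2 - (4)·-3.880 - (4)·0.000) / (10) = 1.352;  y ← (1−ω)·0.000 + ω·1.352 = 1.893
  z: GS value = (9 - (3)·-3.880 - (3)·1.893) / (9) = 1.662;  z ← (1−ω)·0.000 + ω·1.662 = 2.327

(-3.880, 1.893, 2.327)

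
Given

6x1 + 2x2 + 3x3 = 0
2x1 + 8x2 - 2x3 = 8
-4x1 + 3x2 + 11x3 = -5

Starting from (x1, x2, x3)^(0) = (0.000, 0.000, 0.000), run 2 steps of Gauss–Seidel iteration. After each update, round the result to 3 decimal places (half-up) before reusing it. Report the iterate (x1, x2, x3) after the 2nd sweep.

(0.030, 0.811, -0.665)

Iteration 1:
  x1 = (0 - (2)·0.000 - (3)·0.000) / (6) = 0.000
  x2 = (8 - (2)·0.000 - (-2)·0.000) / (8) = 1.000
  x3 = (-5 - (-4)·0.000 - (3)·1.000) / (11) = -0.727
Iteration 2:
  x1 = (0 - (2)·1.000 - (3)·-0.727) / (6) = 0.030
  x2 = (8 - (2)·0.030 - (-2)·-0.727) / (8) = 0.811
  x3 = (-5 - (-4)·0.030 - (3)·0.811) / (11) = -0.665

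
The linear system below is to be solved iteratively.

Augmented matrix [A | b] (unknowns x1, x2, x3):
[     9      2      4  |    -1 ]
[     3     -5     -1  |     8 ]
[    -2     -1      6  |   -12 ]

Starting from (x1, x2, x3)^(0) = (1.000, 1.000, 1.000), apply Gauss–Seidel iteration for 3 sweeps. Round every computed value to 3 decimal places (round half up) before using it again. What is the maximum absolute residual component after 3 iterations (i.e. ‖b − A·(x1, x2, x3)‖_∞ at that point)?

Iteration 1:
  x1 = (-1 - (2)·1.000 - (4)·1.000) / (9) = -0.778
  x2 = (8 - (3)·-0.778 - (-1)·1.000) / (-5) = -2.267
  x3 = (-12 - (-2)·-0.778 - (-1)·-2.267) / (6) = -2.637
Iteration 2:
  x1 = (-1 - (2)·-2.267 - (4)·-2.637) / (9) = 1.565
  x2 = (8 - (3)·1.565 - (-1)·-2.637) / (-5) = -0.134
  x3 = (-12 - (-2)·1.565 - (-1)·-0.134) / (6) = -1.501
Iteration 3:
  x1 = (-1 - (2)·-0.134 - (4)·-1.501) / (9) = 0.586
  x2 = (8 - (3)·0.586 - (-1)·-1.501) / (-5) = -0.948
  x3 = (-12 - (-2)·0.586 - (-1)·-0.948) / (6) = -1.963
Residual b − A·x = (3.474, -0.461, 0.002); ∞-norm = 3.474

3.474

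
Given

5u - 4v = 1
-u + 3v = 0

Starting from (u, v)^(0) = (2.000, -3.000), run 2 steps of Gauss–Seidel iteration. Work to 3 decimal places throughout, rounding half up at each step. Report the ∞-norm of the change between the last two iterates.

Iteration 1:
  u = (1 - (-4)·-3.000) / (5) = -2.200
  v = (0 - (-1)·-2.200) / (3) = -0.733
Iteration 2:
  u = (1 - (-4)·-0.733) / (5) = -0.386
  v = (0 - (-1)·-0.386) / (3) = -0.129
Change: (1.814, 0.604) → max |·| = 1.814

1.814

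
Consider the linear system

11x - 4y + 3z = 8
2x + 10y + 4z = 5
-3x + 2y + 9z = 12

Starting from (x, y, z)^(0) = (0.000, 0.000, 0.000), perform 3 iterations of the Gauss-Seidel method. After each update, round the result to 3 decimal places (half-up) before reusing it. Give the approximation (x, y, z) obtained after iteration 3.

(0.243, -0.158, 1.449)

Iteration 1:
  x = (8 - (-4)·0.000 - (3)·0.000) / (11) = 0.727
  y = (5 - (2)·0.727 - (4)·0.000) / (10) = 0.355
  z = (12 - (-3)·0.727 - (2)·0.355) / (9) = 1.497
Iteration 2:
  x = (8 - (-4)·0.355 - (3)·1.497) / (11) = 0.448
  y = (5 - (2)·0.448 - (4)·1.497) / (10) = -0.188
  z = (12 - (-3)·0.448 - (2)·-0.188) / (9) = 1.524
Iteration 3:
  x = (8 - (-4)·-0.188 - (3)·1.524) / (11) = 0.243
  y = (5 - (2)·0.243 - (4)·1.524) / (10) = -0.158
  z = (12 - (-3)·0.243 - (2)·-0.158) / (9) = 1.449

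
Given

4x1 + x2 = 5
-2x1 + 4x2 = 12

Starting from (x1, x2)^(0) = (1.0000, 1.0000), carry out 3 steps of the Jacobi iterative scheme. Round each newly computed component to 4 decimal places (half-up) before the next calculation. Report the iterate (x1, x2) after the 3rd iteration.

(0.3750, 3.1875)

Iteration 1:
  x1 = (5 - (1)·1.0000) / (4) = 1.0000
  x2 = (12 - (-2)·1.0000) / (4) = 3.5000
Iteration 2:
  x1 = (5 - (1)·3.5000) / (4) = 0.3750
  x2 = (12 - (-2)·1.0000) / (4) = 3.5000
Iteration 3:
  x1 = (5 - (1)·3.5000) / (4) = 0.3750
  x2 = (12 - (-2)·0.3750) / (4) = 3.1875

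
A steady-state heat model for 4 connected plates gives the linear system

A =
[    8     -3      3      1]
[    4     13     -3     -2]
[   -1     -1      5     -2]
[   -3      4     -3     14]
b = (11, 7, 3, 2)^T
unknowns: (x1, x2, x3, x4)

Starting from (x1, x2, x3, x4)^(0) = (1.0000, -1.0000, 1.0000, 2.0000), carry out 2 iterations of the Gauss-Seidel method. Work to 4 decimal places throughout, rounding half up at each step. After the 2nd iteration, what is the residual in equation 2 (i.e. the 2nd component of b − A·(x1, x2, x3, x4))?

Iteration 1:
  x1 = (11 - (-3)·-1.0000 - (3)·1.0000 - (1)·2.0000) / (8) = 0.3750
  x2 = (7 - (4)·0.3750 - (-3)·1.0000 - (-2)·2.0000) / (13) = 0.9615
  x3 = (3 - (-1)·0.3750 - (-1)·0.9615 - (-2)·2.0000) / (5) = 1.6673
  x4 = (2 - (-3)·0.3750 - (4)·0.9615 - (-3)·1.6673) / (14) = 0.3058
Iteration 2:
  x1 = (11 - (-3)·0.9615 - (3)·1.6673 - (1)·0.3058) / (8) = 1.0721
  x2 = (7 - (4)·1.0721 - (-3)·1.6673 - (-2)·0.3058) / (13) = 0.6404
  x3 = (3 - (-1)·1.0721 - (-1)·0.6404 - (-2)·0.3058) / (5) = 1.0648
  x4 = (2 - (-3)·1.0721 - (4)·0.6404 - (-3)·1.0648) / (14) = 0.4178
Residual b − A·x = (0.7322, -1.5836, 0.2241, -0.0001)

-1.5836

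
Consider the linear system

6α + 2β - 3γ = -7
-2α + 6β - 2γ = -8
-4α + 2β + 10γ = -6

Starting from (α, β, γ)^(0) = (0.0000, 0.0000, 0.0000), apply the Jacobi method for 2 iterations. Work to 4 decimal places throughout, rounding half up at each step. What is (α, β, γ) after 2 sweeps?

(-1.0222, -1.9222, -0.8000)

Iteration 1:
  α = (-7 - (2)·0.0000 - (-3)·0.0000) / (6) = -1.1667
  β = (-8 - (-2)·0.0000 - (-2)·0.0000) / (6) = -1.3333
  γ = (-6 - (-4)·0.0000 - (2)·0.0000) / (10) = -0.6000
Iteration 2:
  α = (-7 - (2)·-1.3333 - (-3)·-0.6000) / (6) = -1.0222
  β = (-8 - (-2)·-1.1667 - (-2)·-0.6000) / (6) = -1.9222
  γ = (-6 - (-4)·-1.1667 - (2)·-1.3333) / (10) = -0.8000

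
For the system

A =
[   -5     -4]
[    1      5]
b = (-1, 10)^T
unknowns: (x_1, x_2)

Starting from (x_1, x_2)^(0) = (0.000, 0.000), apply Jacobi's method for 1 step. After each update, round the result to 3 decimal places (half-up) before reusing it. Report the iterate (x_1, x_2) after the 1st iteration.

Iteration 1:
  x_1 = (-1 - (-4)·0.000) / (-5) = 0.200
  x_2 = (10 - (1)·0.000) / (5) = 2.000

(0.200, 2.000)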